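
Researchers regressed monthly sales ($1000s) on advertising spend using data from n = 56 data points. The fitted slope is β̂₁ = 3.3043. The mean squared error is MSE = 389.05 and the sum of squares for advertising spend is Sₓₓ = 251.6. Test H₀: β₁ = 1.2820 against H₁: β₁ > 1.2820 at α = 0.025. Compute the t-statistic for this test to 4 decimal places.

SE(β̂₁) = √(MSE/Sₓₓ) = √(389.05/251.6) = 1.2435.
t = (3.3043 − 1.2820) / 1.2435 = 1.6263.
df = n − 2 = 54.
One-sided p ≈ 0.0549, which is ≥ 0.025, so fail to reject H₀.
The data do not give significant evidence that the true slope on advertising spend exceeds 1.2820 $1000s per unit.

t = 1.6263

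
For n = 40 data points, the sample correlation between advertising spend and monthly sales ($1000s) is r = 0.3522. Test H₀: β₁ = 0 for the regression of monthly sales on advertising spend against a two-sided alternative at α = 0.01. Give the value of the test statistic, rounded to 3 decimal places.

t = 2.320

t = r·√(n − 2)/√(1 − r²) = 0.3522·√38/√0.875955 = 2.320.
df = n − 2 = 38.
Two-sided p ≈ 0.0258, which is ≥ 0.01, so fail to reject H₀.
The data do not give significant evidence of a linear association between advertising spend and monthly sales.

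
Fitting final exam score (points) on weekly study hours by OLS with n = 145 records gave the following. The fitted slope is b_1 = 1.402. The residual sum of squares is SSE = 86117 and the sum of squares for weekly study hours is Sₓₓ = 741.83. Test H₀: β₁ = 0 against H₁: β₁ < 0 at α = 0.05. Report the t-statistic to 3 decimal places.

MSE = SSE/(n − 2) = 86117/143 = 602.217.
SE(b_1) = √(MSE/Sₓₓ) = √(602.217/741.83) = 0.900999.
t = 1.402 / 0.900999 = 1.556.
df = n − 2 = 143.
One-sided p ≈ 0.9390, which is ≥ 0.05, so fail to reject H₀.
The data do not give significant evidence that the true slope on weekly study hours is negative.

t = 1.556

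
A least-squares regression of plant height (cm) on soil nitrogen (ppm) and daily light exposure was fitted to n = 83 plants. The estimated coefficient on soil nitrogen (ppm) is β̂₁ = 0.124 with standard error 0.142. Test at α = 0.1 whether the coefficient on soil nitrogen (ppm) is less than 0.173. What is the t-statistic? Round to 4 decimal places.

t = -0.3451

H₀: β₁ = 0.173 vs H₁: β₁ < 0.173.
t = (β̂₁ − β₁⁰)/SE = (0.124 − 0.173) / 0.142 = -0.3451.
df = n − k − 1 = 83 − 2 − 1 = 80.
One-sided p ≈ 0.3655, which is ≥ 0.1, so fail to reject H₀.
The data do not give significant evidence that the true slope on soil nitrogen (ppm) is below 0.173 cm per unit, holding the other predictors fixed.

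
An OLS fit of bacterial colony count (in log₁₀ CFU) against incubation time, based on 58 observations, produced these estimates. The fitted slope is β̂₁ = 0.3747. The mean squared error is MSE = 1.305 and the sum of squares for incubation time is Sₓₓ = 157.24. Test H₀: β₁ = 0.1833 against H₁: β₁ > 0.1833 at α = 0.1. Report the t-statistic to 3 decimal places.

t = 2.101

SE(β̂₁) = √(MSE/Sₓₓ) = √(1.305/157.24) = 0.0911011.
t = (0.3747 − 0.1833) / 0.0911011 = 2.101.
df = n − 2 = 56.
One-sided p ≈ 0.0201, which is < 0.1, so reject H₀.
There is evidence that the true slope on incubation time exceeds 0.1833 log₁₀ CFU per unit.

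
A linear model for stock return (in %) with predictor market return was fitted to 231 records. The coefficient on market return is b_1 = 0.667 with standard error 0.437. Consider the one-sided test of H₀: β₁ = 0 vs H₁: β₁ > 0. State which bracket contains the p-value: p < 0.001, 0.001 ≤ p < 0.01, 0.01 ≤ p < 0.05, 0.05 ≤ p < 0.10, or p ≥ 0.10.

t = 0.667 / 0.437 = 1.526.
df = n − 2 = 231 − 2 = 229.
One-sided p = P(T_{229} > t) ≈ 0.0642.
So 0.05 ≤ p < 0.10.

0.05 ≤ p < 0.10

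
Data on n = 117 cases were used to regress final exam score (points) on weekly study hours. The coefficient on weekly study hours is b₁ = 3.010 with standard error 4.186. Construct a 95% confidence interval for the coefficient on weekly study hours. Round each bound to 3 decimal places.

df = n − 2 = 117 − 2 = 115.
t* = t_{0.025, 115} = 1.980808.
Margin = t* × SE = 1.980808 × 4.186 = 8.29166.
CI: 3.010 ± 8.29166 → (-5.282, 11.302).
With 95% confidence, each one-unit increase in weekly study hours is associated with a change of between -5.282 and 11.302 points in final exam score.

(-5.282, 11.302)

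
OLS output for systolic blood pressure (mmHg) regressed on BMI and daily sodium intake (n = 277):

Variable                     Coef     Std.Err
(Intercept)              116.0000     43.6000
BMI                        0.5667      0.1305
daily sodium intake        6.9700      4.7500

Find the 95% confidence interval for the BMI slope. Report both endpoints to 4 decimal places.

Read off: b = 0.5667, SE = 0.1305 for BMI.
df = n − k − 1 = 277 − 2 − 1 = 274.
t* = t_{0.025, 274} = 1.96866.
Margin = t* × SE = 1.96866 × 0.1305 = 0.256910.
CI: 0.5667 ± 0.256910 → (0.3098, 0.8236).

(0.3098, 0.8236)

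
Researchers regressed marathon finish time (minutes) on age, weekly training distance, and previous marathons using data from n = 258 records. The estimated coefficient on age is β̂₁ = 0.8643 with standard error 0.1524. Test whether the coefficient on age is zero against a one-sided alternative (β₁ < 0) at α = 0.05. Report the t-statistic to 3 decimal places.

t = 5.671

H₀: β₁ = 0 vs H₁: β₁ < 0.
t = (β̂₁ − β₁⁰)/SE = 0.8643 / 0.1524 = 5.671.
df = n − k − 1 = 258 − 3 − 1 = 254.
One-sided p ≈ 1.0000, which is ≥ 0.05, so fail to reject H₀.
The data do not give significant evidence that the true slope on age is negative, holding the other predictors fixed.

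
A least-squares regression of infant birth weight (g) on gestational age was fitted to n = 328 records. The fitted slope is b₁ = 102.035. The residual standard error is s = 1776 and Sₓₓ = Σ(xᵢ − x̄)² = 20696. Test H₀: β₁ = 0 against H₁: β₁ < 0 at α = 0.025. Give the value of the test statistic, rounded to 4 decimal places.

SE(b₁) = s/√Sₓₓ = 1776/√20696 = 12.3452.
t = 102.035 / 12.3452 = 8.2651.
df = n − 2 = 326.
One-sided p ≈ 1.0000, which is ≥ 0.025, so fail to reject H₀.
The data do not give significant evidence that the true slope on gestational age is negative.

t = 8.2651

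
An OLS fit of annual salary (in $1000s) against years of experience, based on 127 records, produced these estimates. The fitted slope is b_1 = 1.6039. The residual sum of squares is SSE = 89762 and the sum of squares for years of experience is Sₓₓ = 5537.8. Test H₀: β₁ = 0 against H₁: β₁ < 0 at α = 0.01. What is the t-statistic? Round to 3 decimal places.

MSE = SSE/(n − 2) = 89762/125 = 718.096.
SE(b_1) = √(MSE/Sₓₓ) = √(718.096/5537.8) = 0.3601.
t = 1.6039 / 0.3601 = 4.454.
df = n − 2 = 125.
One-sided p ≈ 1.0000, which is ≥ 0.01, so fail to reject H₀.
The data do not give significant evidence that the true slope on years of experience is negative.

t = 4.454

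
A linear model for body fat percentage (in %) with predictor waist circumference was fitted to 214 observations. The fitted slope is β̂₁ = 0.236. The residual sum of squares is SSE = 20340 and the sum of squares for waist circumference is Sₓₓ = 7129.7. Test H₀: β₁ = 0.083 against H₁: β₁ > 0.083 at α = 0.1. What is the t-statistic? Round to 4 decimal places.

t = 1.3189

MSE = SSE/(n − 2) = 20340/212 = 95.9434.
SE(β̂₁) = √(MSE/Sₓₓ) = √(95.9434/7129.7) = 0.116004.
t = (0.236 − 0.083) / 0.116004 = 1.3189.
df = n − 2 = 212.
One-sided p ≈ 0.0943, which is < 0.1, so reject H₀.
There is evidence that the true slope on waist circumference exceeds 0.083 % per unit.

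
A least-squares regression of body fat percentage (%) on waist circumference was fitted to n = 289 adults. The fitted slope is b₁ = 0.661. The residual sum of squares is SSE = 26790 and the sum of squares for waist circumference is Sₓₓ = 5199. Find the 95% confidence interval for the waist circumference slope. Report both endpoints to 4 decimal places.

MSE = SSE/(n − 2) = 26790/287 = 93.3449.
SE(b₁) = √(MSE/Sₓₓ) = √(93.3449/5199) = 0.133994.
df = n − 2 = 287.
t* = t_{0.025, 287} = 1.968264.
Margin = t* × SE = 1.968264 × 0.133994 = 0.263736.
CI: 0.661 ± 0.263736 → (0.3973, 0.9247).
With 95% confidence, each one-unit increase in waist circumference is associated with a change of between 0.3973 and 0.9247 % in body fat percentage.

(0.3973, 0.9247)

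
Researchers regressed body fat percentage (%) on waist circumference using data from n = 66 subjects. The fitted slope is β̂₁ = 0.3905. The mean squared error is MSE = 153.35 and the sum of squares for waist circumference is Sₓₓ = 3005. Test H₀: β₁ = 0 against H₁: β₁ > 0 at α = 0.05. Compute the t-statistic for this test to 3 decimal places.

SE(β̂₁) = √(MSE/Sₓₓ) = √(153.35/3005) = 0.225902.
t = 0.3905 / 0.225902 = 1.729.
df = n − 2 = 64.
One-sided p ≈ 0.0443, which is < 0.05, so reject H₀.
There is evidence that the true slope on waist circumference is positive.

t = 1.729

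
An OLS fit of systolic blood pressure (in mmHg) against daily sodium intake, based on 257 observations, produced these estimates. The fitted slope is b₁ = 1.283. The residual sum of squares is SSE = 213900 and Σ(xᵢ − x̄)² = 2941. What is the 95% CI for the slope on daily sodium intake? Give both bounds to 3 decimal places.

MSE = SSE/(n − 2) = 213900/255 = 838.824.
SE(b₁) = √(MSE/Sₓₓ) = √(838.824/2941) = 0.534057.
df = n − 2 = 255.
t* = t_{0.025, 255} = 1.969311.
Margin = t* × SE = 1.969311 × 0.534057 = 1.05172.
CI: 1.283 ± 1.05172 → (0.231, 2.335).
With 95% confidence, each one-unit increase in daily sodium intake is associated with a change of between 0.231 and 2.335 mmHg in systolic blood pressure.

(0.231, 2.335)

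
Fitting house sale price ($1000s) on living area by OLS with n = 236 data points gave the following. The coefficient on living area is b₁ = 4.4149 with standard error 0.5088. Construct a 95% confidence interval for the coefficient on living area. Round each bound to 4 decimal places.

df = n − 2 = 236 − 2 = 234.
t* = t_{0.025, 234} = 1.970154.
Margin = t* × SE = 1.970154 × 0.5088 = 1.002414.
CI: 4.4149 ± 1.002414 → (3.4125, 5.4173).
With 95% confidence, each one-unit increase in living area is associated with a change of between 3.4125 and 5.4173 $1000s in house sale price.

(3.4125, 5.4173)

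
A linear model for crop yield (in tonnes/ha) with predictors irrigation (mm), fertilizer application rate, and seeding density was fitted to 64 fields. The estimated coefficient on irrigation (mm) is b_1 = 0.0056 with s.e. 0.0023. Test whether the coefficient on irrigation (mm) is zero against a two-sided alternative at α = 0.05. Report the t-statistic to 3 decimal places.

H₀: β₁ = 0 vs H₁: β₁ ≠ 0.
t = (b_1 − β₁⁰)/SE = 0.0056 / 0.0023 = 2.435.
df = n − k − 1 = 64 − 3 − 1 = 60.
Two-sided p ≈ 0.0179, which is < 0.05, so reject H₀.
There is evidence that irrigation (mm) is associated with crop yield, holding the other predictors fixed.

t = 2.435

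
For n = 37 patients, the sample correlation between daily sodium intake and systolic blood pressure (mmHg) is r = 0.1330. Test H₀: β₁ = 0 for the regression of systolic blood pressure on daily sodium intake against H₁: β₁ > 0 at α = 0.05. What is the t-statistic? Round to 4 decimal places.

t = r·√(n − 2)/√(1 − r²) = 0.1330·√35/√0.982311 = 0.7939.
df = n − 2 = 35.
One-sided p ≈ 0.2163, which is ≥ 0.05, so fail to reject H₀.
The data do not give significant evidence of a linear association between daily sodium intake and systolic blood pressure.

t = 0.7939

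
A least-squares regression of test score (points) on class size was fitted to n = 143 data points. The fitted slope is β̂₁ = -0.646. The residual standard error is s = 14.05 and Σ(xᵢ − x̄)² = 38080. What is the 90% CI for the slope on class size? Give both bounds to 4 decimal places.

(-0.7652, -0.5268)

SE(β̂₁) = s/√Sₓₓ = 14.05/√38080 = 0.0719992.
df = n − 2 = 141.
t* = t_{0.05, 141} = 1.655732.
Margin = t* × SE = 1.655732 × 0.0719992 = 0.119211.
CI: -0.646 ± 0.119211 → (-0.7652, -0.5268).
With 90% confidence, each one-unit increase in class size is associated with a change of between -0.7652 and -0.5268 points in test score.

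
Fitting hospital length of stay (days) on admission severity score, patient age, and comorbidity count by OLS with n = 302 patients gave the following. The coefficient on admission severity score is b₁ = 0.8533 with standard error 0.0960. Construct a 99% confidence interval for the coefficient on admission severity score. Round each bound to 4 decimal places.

df = n − k − 1 = 302 − 3 − 1 = 298.
t* = t_{0.005, 298} = 2.592428.
Margin = t* × SE = 2.592428 × 0.0960 = 0.248873.
CI: 0.8533 ± 0.248873 → (0.6044, 1.1022).
With 99% confidence, each one-unit increase in admission severity score is associated with a change of between 0.6044 and 1.1022 days in hospital length of stay, holding the other predictors fixed.

(0.6044, 1.1022)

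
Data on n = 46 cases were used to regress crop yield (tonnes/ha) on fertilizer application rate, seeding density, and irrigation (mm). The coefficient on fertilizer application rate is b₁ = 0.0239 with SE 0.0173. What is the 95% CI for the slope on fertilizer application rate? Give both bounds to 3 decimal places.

df = n − k − 1 = 46 − 3 − 1 = 42.
t* = t_{0.025, 42} = 2.018082.
Margin = t* × SE = 2.018082 × 0.0173 = 0.03491.
CI: 0.0239 ± 0.03491 → (-0.011, 0.059).
With 95% confidence, each one-unit increase in fertilizer application rate is associated with a change of between -0.011 and 0.059 tonnes/ha in crop yield, holding the other predictors fixed.

(-0.011, 0.059)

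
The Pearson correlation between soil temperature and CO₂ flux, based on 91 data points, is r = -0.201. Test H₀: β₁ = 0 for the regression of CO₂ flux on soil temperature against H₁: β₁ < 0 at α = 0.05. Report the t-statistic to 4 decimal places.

t = -1.9357

t = r·√(n − 2)/√(1 − r²) = -0.201·√89/√0.959599 = -1.9357.
df = n − 2 = 89.
One-sided p ≈ 0.0280, which is < 0.05, so reject H₀.
There is evidence of a linear association between soil temperature and CO₂ flux.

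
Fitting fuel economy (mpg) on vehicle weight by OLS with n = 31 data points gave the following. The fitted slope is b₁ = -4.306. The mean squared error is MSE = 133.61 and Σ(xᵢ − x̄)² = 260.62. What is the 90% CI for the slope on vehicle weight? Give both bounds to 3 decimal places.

SE(b₁) = √(MSE/Sₓₓ) = √(133.61/260.62) = 0.716004.
df = n − 2 = 29.
t* = t_{0.05, 29} = 1.699127.
Margin = t* × SE = 1.699127 × 0.716004 = 1.21658.
CI: -4.306 ± 1.21658 → (-5.523, -3.089).
With 90% confidence, each one-unit increase in vehicle weight is associated with a change of between -5.523 and -3.089 mpg in fuel economy.

(-5.523, -3.089)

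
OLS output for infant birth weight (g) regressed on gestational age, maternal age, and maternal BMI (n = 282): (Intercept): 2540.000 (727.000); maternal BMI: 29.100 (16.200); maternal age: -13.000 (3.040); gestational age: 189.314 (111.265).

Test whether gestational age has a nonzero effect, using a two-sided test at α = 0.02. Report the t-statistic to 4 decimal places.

Read off: b = 189.314, SE = 111.265 for gestational age.
H₀: β₁ = 0 vs H₁: β₁ ≠ 0.
t = 189.314 / 111.265 = 1.7015.
df = n − k − 1 = 282 − 3 − 1 = 278.
Two-sided p ≈ 0.0900, which is ≥ 0.02, so fail to reject H₀.
The data do not give significant evidence of an association between gestational age and infant birth weight, after adjusting for the other predictors.

t = 1.7015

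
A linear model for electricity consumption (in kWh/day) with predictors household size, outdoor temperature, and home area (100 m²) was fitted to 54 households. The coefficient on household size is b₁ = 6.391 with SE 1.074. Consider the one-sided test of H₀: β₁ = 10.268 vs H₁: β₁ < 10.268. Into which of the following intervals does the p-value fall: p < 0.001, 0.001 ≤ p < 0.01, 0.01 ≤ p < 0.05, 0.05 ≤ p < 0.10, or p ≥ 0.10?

t = (6.391 − 10.268) / 1.074 = -3.610.
df = n − k − 1 = 54 − 3 − 1 = 50.
One-sided p = P(T_{50} < t) ≈ 0.0004.
So p < 0.001.

p < 0.001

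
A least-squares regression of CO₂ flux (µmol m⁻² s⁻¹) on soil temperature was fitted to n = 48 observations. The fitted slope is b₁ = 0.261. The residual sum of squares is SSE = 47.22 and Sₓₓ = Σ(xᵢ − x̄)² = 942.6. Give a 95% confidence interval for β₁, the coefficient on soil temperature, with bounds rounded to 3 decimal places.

MSE = SSE/(n − 2) = 47.22/46 = 1.02652.
SE(b₁) = √(MSE/Sₓₓ) = √(1.02652/942.6) = 0.0330005.
df = n − 2 = 46.
t* = t_{0.025, 46} = 2.012896.
Margin = t* × SE = 2.012896 × 0.0330005 = 0.06643.
CI: 0.261 ± 0.06643 → (0.195, 0.327).
With 95% confidence, each one-unit increase in soil temperature is associated with a change of between 0.195 and 0.327 µmol m⁻² s⁻¹ in CO₂ flux.

(0.195, 0.327)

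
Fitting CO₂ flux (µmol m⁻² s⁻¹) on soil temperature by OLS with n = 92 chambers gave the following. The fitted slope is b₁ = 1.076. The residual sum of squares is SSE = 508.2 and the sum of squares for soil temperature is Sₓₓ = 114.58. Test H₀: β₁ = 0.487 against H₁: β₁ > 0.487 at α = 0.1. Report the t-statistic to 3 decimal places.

MSE = SSE/(n − 2) = 508.2/90 = 5.64667.
SE(b₁) = √(MSE/Sₓₓ) = √(5.64667/114.58) = 0.221994.
t = (1.076 − 0.487) / 0.221994 = 2.653.
df = n − 2 = 90.
One-sided p ≈ 0.0047, which is < 0.1, so reject H₀.
There is evidence that the true slope on soil temperature exceeds 0.487 µmol m⁻² s⁻¹ per unit.

t = 2.653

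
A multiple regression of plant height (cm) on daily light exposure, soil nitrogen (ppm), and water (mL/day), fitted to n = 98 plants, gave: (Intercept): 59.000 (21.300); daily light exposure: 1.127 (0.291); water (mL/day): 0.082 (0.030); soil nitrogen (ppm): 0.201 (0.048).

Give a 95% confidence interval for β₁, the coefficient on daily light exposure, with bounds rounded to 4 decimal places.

Read off: b = 1.127, SE = 0.291 for daily light exposure.
df = n − k − 1 = 98 − 3 − 1 = 94.
t* = t_{0.025, 94} = 1.985523.
Margin = t* × SE = 1.985523 × 0.291 = 0.577787.
CI: 1.127 ± 0.577787 → (0.5492, 1.7048).

(0.5492, 1.7048)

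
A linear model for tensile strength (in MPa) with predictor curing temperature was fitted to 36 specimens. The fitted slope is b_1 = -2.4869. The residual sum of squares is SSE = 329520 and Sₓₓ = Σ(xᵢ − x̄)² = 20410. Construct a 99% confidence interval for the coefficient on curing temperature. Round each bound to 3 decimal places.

(-4.367, -0.607)

MSE = SSE/(n − 2) = 329520/34 = 9691.76.
SE(b_1) = √(MSE/Sₓₓ) = √(9691.76/20410) = 0.689096.
df = n − 2 = 34.
t* = t_{0.005, 34} = 2.728394.
Margin = t* × SE = 2.728394 × 0.689096 = 1.88013.
CI: -2.4869 ± 1.88013 → (-4.367, -0.607).
With 99% confidence, each one-unit increase in curing temperature is associated with a change of between -4.367 and -0.607 MPa in tensile strength.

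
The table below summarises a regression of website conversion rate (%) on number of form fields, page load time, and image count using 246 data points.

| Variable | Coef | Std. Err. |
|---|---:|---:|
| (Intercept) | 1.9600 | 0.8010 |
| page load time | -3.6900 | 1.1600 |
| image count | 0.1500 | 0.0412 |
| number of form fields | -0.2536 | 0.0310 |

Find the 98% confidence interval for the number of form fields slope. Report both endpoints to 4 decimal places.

Read off: b = -0.2536, SE = 0.0310 for number of form fields.
df = n − k − 1 = 246 − 3 − 1 = 242.
t* = t_{0.01, 242} = 2.341855.
Margin = t* × SE = 2.341855 × 0.0310 = 0.072598.
CI: -0.2536 ± 0.072598 → (-0.3262, -0.1810).

(-0.3262, -0.1810)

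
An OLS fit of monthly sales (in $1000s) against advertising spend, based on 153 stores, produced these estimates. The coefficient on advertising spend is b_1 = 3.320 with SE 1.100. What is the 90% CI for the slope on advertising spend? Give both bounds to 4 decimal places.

(1.4995, 5.1405)

df = n − 2 = 153 − 2 = 151.
t* = t_{0.05, 151} = 1.655007.
Margin = t* × SE = 1.655007 × 1.100 = 1.820508.
CI: 3.320 ± 1.820508 → (1.4995, 5.1405).
With 90% confidence, each one-unit increase in advertising spend is associated with a change of between 1.4995 and 5.1405 $1000s in monthly sales.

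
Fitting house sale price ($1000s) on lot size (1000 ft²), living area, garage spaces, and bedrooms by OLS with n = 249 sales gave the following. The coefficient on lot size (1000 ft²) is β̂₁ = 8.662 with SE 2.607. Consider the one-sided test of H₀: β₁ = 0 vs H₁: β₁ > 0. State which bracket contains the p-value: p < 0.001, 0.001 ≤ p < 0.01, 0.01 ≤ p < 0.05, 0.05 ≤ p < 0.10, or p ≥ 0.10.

p < 0.001

t = 8.662 / 2.607 = 3.323.
df = n − k − 1 = 249 − 4 − 1 = 244.
One-sided p = P(T_{244} > t) ≈ 0.0005.
So p < 0.001.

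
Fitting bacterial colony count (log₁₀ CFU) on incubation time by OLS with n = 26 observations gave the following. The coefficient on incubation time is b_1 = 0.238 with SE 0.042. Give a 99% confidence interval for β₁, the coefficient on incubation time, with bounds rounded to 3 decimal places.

df = n − 2 = 26 − 2 = 24.
t* = t_{0.005, 24} = 2.79694.
Margin = t* × SE = 2.79694 × 0.042 = 0.11747.
CI: 0.238 ± 0.11747 → (0.121, 0.355).
With 99% confidence, each one-unit increase in incubation time is associated with a change of between 0.121 and 0.355 log₁₀ CFU in bacterial colony count.

(0.121, 0.355)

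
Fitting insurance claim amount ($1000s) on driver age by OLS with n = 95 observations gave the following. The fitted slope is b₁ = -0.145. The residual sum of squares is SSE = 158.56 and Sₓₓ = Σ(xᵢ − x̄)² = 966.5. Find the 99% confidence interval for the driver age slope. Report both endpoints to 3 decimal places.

MSE = SSE/(n − 2) = 158.56/93 = 1.70495.
SE(b₁) = √(MSE/Sₓₓ) = √(1.70495/966.5) = 0.0420005.
df = n − 2 = 93.
t* = t_{0.005, 93} = 2.629732.
Margin = t* × SE = 2.629732 × 0.0420005 = 0.11045.
CI: -0.145 ± 0.11045 → (-0.255, -0.035).
With 99% confidence, each one-unit increase in driver age is associated with a change of between -0.255 and -0.035 $1000s in insurance claim amount.

(-0.255, -0.035)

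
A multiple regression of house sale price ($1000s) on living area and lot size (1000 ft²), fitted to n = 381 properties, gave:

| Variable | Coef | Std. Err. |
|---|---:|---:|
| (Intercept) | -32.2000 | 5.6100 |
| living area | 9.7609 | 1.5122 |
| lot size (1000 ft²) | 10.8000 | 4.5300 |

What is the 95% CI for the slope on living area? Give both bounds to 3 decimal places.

(6.788, 12.734)

Read off: b = 9.7609, SE = 1.5122 for living area.
df = n − k − 1 = 381 − 2 − 1 = 378.
t* = t_{0.025, 378} = 1.96626.
Margin = t* × SE = 1.96626 × 1.5122 = 2.97338.
CI: 9.7609 ± 2.97338 → (6.788, 12.734).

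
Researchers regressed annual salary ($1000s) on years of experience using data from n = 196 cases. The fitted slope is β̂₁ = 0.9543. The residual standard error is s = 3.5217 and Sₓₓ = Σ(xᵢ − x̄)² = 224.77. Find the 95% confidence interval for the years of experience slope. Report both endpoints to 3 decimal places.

SE(β̂₁) = s/√Sₓₓ = 3.5217/√224.77 = 0.2349.
df = n − 2 = 194.
t* = t_{0.025, 194} = 1.972268.
Margin = t* × SE = 1.972268 × 0.2349 = 0.46329.
CI: 0.9543 ± 0.46329 → (0.491, 1.418).
With 95% confidence, each one-unit increase in years of experience is associated with a change of between 0.491 and 1.418 $1000s in annual salary.

(0.491, 1.418)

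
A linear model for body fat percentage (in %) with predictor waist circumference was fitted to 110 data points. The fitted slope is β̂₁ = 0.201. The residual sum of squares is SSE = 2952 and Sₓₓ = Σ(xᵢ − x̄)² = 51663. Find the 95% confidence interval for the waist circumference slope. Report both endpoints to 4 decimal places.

(0.1554, 0.2466)

MSE = SSE/(n − 2) = 2952/108 = 27.3333.
SE(β̂₁) = √(MSE/Sₓₓ) = √(27.3333/51663) = 0.0230015.
df = n − 2 = 108.
t* = t_{0.025, 108} = 1.982173.
Margin = t* × SE = 1.982173 × 0.0230015 = 0.045593.
CI: 0.201 ± 0.045593 → (0.1554, 0.2466).
With 95% confidence, each one-unit increase in waist circumference is associated with a change of between 0.1554 and 0.2466 % in body fat percentage.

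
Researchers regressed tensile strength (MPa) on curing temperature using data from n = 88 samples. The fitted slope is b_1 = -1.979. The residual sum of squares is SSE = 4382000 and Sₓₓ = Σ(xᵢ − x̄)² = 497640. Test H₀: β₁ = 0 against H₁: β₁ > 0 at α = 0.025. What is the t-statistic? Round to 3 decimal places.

t = -6.185

MSE = SSE/(n − 2) = 4382000/86 = 50953.5.
SE(b_1) = √(MSE/Sₓₓ) = √(50953.5/497640) = 0.319985.
t = -1.979 / 0.319985 = -6.185.
df = n − 2 = 86.
One-sided p ≈ 1.0000, which is ≥ 0.025, so fail to reject H₀.
The data do not give significant evidence that the true slope on curing temperature is positive.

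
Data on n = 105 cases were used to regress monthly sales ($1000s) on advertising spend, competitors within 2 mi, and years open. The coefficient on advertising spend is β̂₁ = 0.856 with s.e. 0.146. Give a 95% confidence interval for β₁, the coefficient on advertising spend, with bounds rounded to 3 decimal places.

(0.566, 1.146)

df = n − k − 1 = 105 − 3 − 1 = 101.
t* = t_{0.025, 101} = 1.983731.
Margin = t* × SE = 1.983731 × 0.146 = 0.28962.
CI: 0.856 ± 0.28962 → (0.566, 1.146).
With 95% confidence, each one-unit increase in advertising spend is associated with a change of between 0.566 and 1.146 $1000s in monthly sales, holding the other predictors fixed.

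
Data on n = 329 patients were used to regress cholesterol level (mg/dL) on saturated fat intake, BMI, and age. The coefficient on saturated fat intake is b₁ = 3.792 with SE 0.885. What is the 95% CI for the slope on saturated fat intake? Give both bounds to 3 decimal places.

df = n − k − 1 = 329 − 3 − 1 = 325.
t* = t_{0.025, 325} = 1.96729.
Margin = t* × SE = 1.96729 × 0.885 = 1.74105.
CI: 3.792 ± 1.74105 → (2.051, 5.533).
With 95% confidence, each one-unit increase in saturated fat intake is associated with a change of between 2.051 and 5.533 mg/dL in cholesterol level, holding the other predictors fixed.

(2.051, 5.533)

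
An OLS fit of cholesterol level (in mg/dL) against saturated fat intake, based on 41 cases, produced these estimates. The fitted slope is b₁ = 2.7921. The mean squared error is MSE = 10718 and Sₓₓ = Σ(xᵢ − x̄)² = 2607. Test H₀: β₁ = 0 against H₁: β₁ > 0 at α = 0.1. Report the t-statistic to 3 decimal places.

SE(b₁) = √(MSE/Sₓₓ) = √(10718/2607) = 2.02762.
t = 2.7921 / 2.02762 = 1.377.
df = n − 2 = 39.
One-sided p ≈ 0.0882, which is < 0.1, so reject H₀.
There is evidence that the true slope on saturated fat intake is positive.

t = 1.377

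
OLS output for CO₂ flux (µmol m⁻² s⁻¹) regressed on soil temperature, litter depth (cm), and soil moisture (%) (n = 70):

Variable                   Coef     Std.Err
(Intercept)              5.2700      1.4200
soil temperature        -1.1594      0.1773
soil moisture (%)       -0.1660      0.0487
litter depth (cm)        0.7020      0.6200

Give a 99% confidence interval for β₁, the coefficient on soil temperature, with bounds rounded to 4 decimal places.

(-1.6297, -0.6891)

Read off: b = -1.1594, SE = 0.1773 for soil temperature.
df = n − k − 1 = 70 − 3 − 1 = 66.
t* = t_{0.005, 66} = 2.652394.
Margin = t* × SE = 2.652394 × 0.1773 = 0.470269.
CI: -1.1594 ± 0.470269 → (-1.6297, -0.6891).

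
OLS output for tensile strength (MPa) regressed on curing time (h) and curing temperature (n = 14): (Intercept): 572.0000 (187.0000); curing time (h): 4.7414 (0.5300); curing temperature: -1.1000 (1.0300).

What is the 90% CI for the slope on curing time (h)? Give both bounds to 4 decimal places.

Read off: b = 4.7414, SE = 0.5300 for curing time (h).
df = n − k − 1 = 14 − 2 − 1 = 11.
t* = t_{0.05, 11} = 1.795885.
Margin = t* × SE = 1.795885 × 0.5300 = 0.951819.
CI: 4.7414 ± 0.951819 → (3.7896, 5.6932).

(3.7896, 5.6932)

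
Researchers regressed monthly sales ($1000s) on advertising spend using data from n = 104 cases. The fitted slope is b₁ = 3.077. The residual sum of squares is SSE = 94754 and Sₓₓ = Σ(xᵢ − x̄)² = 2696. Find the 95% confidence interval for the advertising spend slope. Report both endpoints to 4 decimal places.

MSE = SSE/(n − 2) = 94754/102 = 928.961.
SE(b₁) = √(MSE/Sₓₓ) = √(928.961/2696) = 0.587001.
df = n − 2 = 102.
t* = t_{0.025, 102} = 1.983495.
Margin = t* × SE = 1.983495 × 0.587001 = 1.164313.
CI: 3.077 ± 1.164313 → (1.9127, 4.2413).
With 95% confidence, each one-unit increase in advertising spend is associated with a change of between 1.9127 and 4.2413 $1000s in monthly sales.

(1.9127, 4.2413)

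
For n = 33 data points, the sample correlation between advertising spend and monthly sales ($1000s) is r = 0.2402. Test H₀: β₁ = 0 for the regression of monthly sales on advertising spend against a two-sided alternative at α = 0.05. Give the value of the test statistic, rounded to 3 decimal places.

t = r·√(n − 2)/√(1 − r²) = 0.2402·√31/√0.942304 = 1.378.
df = n − 2 = 31.
Two-sided p ≈ 0.1782, which is ≥ 0.05, so fail to reject H₀.
The data do not give significant evidence of a linear association between advertising spend and monthly sales.

t = 1.378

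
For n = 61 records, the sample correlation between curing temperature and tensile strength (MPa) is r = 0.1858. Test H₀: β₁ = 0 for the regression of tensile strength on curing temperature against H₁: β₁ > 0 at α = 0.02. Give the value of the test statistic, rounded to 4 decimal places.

t = 1.4524

t = r·√(n − 2)/√(1 − r²) = 0.1858·√59/√0.965478 = 1.4524.
df = n − 2 = 59.
One-sided p ≈ 0.0758, which is ≥ 0.02, so fail to reject H₀.
The data do not give significant evidence of a linear association between curing temperature and tensile strength.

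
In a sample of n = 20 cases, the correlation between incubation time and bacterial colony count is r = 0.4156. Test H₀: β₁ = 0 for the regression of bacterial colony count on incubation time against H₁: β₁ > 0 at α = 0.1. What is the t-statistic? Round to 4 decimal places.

t = 1.9386

t = r·√(n − 2)/√(1 − r²) = 0.4156·√18/√0.827277 = 1.9386.
df = n − 2 = 18.
One-sided p ≈ 0.0342, which is < 0.1, so reject H₀.
There is evidence of a linear association between incubation time and bacterial colony count.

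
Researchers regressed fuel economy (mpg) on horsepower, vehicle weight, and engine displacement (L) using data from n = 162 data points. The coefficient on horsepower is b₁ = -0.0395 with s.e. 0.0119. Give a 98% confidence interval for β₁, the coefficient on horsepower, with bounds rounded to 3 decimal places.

df = n − k − 1 = 162 − 3 − 1 = 158.
t* = t_{0.01, 158} = 2.35018.
Margin = t* × SE = 2.35018 × 0.0119 = 0.02797.
CI: -0.0395 ± 0.02797 → (-0.067, -0.012).
With 98% confidence, each one-unit increase in horsepower is associated with a change of between -0.067 and -0.012 mpg in fuel economy, holding the other predictors fixed.

(-0.067, -0.012)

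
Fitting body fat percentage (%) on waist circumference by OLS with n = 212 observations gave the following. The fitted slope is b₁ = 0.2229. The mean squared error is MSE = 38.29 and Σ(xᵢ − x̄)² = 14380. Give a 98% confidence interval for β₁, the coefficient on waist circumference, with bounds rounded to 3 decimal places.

(0.102, 0.344)

SE(b₁) = √(MSE/Sₓₓ) = √(38.29/14380) = 0.0516016.
df = n − 2 = 210.
t* = t_{0.01, 210} = 2.344236.
Margin = t* × SE = 2.344236 × 0.0516016 = 0.12097.
CI: 0.2229 ± 0.12097 → (0.102, 0.344).
With 98% confidence, each one-unit increase in waist circumference is associated with a change of between 0.102 and 0.344 % in body fat percentage.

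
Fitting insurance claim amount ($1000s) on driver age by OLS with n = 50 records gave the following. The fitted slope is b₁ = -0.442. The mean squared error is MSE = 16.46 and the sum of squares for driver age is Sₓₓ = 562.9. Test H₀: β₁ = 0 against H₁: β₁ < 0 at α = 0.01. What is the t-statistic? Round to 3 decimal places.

t = -2.585

SE(b₁) = √(MSE/Sₓₓ) = √(16.46/562.9) = 0.171001.
t = -0.442 / 0.171001 = -2.585.
df = n − 2 = 48.
One-sided p ≈ 0.0064, which is < 0.01, so reject H₀.
There is evidence that the true slope on driver age is negative.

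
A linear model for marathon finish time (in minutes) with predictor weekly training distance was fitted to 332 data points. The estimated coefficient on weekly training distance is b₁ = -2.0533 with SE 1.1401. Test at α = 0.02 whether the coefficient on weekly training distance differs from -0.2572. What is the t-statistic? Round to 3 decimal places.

t = -1.575

H₀: β₁ = -0.2572 vs H₁: β₁ ≠ -0.2572.
t = (b₁ − β₁⁰)/SE = (-2.0533 − (-0.2572)) / 1.1401 = -1.575.
df = n − 2 = 332 − 2 = 330.
Two-sided p ≈ 0.1161, which is ≥ 0.02, so fail to reject H₀.
The data are consistent with a true slope of -0.2572 minutes per unit of weekly training distance.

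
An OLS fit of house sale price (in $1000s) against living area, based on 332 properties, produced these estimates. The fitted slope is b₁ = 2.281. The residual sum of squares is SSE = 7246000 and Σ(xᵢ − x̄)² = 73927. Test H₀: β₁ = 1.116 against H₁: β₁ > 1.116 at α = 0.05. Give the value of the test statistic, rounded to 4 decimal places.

t = 2.1376

MSE = SSE/(n − 2) = 7246000/330 = 21957.6.
SE(b₁) = √(MSE/Sₓₓ) = √(21957.6/73927) = 0.544993.
t = (2.281 − 1.116) / 0.544993 = 2.1376.
df = n − 2 = 330.
One-sided p ≈ 0.0166, which is < 0.05, so reject H₀.
There is evidence that the true slope on living area exceeds 1.116 $1000s per unit.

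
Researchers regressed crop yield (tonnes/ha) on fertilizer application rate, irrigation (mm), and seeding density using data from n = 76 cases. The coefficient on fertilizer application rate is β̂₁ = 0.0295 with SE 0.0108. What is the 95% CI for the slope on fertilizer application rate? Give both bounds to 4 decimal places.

df = n − k − 1 = 76 − 3 − 1 = 72.
t* = t_{0.025, 72} = 1.993464.
Margin = t* × SE = 1.993464 × 0.0108 = 0.021529.
CI: 0.0295 ± 0.021529 → (0.0080, 0.0510).
With 95% confidence, each one-unit increase in fertilizer application rate is associated with a change of between 0.0080 and 0.0510 tonnes/ha in crop yield, holding the other predictors fixed.

(0.0080, 0.0510)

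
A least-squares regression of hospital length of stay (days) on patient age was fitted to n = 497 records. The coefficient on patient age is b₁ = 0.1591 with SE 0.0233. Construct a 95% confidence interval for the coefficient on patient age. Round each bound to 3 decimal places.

df = n − 2 = 497 − 2 = 495.
t* = t_{0.025, 495} = 1.964768.
Margin = t* × SE = 1.964768 × 0.0233 = 0.04578.
CI: 0.1591 ± 0.04578 → (0.113, 0.205).
With 95% confidence, each one-unit increase in patient age is associated with a change of between 0.113 and 0.205 days in hospital length of stay.

(0.113, 0.205)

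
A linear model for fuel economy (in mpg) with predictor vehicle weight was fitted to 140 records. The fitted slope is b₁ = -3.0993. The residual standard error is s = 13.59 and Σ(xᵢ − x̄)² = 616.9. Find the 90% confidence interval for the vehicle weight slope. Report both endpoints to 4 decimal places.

(-4.0054, -2.1932)

SE(b₁) = s/√Sₓₓ = 13.59/√616.9 = 0.547157.
df = n − 2 = 138.
t* = t_{0.05, 138} = 1.65597.
Margin = t* × SE = 1.65597 × 0.547157 = 0.906076.
CI: -3.0993 ± 0.906076 → (-4.0054, -2.1932).
With 90% confidence, each one-unit increase in vehicle weight is associated with a change of between -4.0054 and -2.1932 mpg in fuel economy.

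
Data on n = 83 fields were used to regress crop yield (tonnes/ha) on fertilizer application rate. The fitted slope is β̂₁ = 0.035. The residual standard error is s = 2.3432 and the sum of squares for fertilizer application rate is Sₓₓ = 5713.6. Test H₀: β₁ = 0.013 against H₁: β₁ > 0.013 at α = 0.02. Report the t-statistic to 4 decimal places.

t = 0.7097

SE(β̂₁) = s/√Sₓₓ = 2.3432/√5713.6 = 0.0309995.
t = (0.035 − 0.013) / 0.0309995 = 0.7097.
df = n − 2 = 81.
One-sided p ≈ 0.2400, which is ≥ 0.02, so fail to reject H₀.
The data do not give significant evidence that the true slope on fertilizer application rate exceeds 0.013 tonnes/ha per unit.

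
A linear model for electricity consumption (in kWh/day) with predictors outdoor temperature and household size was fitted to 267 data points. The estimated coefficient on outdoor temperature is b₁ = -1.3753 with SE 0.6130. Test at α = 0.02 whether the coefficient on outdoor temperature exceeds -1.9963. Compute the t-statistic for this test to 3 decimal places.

t = 1.013

H₀: β₁ = -1.9963 vs H₁: β₁ > -1.9963.
t = (b₁ − β₁⁰)/SE = (-1.3753 − (-1.9963)) / 0.6130 = 1.013.
df = n − k − 1 = 267 − 2 − 1 = 264.
One-sided p ≈ 0.1560, which is ≥ 0.02, so fail to reject H₀.
The data do not give significant evidence that the true slope on outdoor temperature exceeds -1.9963 kWh/day per unit, holding the other predictors fixed.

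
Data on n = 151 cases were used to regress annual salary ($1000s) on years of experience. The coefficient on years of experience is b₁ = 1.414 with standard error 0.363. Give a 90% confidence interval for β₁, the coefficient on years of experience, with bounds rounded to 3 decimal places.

(0.813, 2.015)

df = n − 2 = 151 − 2 = 149.
t* = t_{0.05, 149} = 1.655145.
Margin = t* × SE = 1.655145 × 0.363 = 0.60082.
CI: 1.414 ± 0.60082 → (0.813, 2.015).
With 90% confidence, each one-unit increase in years of experience is associated with a change of between 0.813 and 2.015 $1000s in annual salary.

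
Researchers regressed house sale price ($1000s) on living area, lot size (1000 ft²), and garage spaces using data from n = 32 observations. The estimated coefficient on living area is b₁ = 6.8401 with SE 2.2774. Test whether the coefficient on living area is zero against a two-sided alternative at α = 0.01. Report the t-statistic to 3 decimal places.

t = 3.003

H₀: β₁ = 0 vs H₁: β₁ ≠ 0.
t = (b₁ − β₁⁰)/SE = 6.8401 / 2.2774 = 3.003.
df = n − k − 1 = 32 − 3 − 1 = 28.
Two-sided p ≈ 0.0056, which is < 0.01, so reject H₀.
There is evidence that living area is associated with house sale price, holding the other predictors fixed.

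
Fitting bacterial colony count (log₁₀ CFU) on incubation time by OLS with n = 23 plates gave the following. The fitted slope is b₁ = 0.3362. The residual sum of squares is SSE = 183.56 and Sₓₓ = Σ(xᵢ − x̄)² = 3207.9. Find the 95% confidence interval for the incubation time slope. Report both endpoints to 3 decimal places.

MSE = SSE/(n − 2) = 183.56/21 = 8.74095.
SE(b₁) = √(MSE/Sₓₓ) = √(8.74095/3207.9) = 0.0521998.
df = n − 2 = 21.
t* = t_{0.025, 21} = 2.079614.
Margin = t* × SE = 2.079614 × 0.0521998 = 0.10856.
CI: 0.3362 ± 0.10856 → (0.228, 0.445).
With 95% confidence, each one-unit increase in incubation time is associated with a change of between 0.228 and 0.445 log₁₀ CFU in bacterial colony count.

(0.228, 0.445)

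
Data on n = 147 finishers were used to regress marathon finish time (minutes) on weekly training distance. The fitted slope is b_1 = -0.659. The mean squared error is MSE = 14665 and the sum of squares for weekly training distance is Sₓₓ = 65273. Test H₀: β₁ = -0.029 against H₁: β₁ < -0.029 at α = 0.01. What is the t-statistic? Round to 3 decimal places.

t = -1.329

SE(b_1) = √(MSE/Sₓₓ) = √(14665/65273) = 0.473996.
t = (-0.659 − (-0.029)) / 0.473996 = -1.329.
df = n − 2 = 145.
One-sided p ≈ 0.0929, which is ≥ 0.01, so fail to reject H₀.
The data do not give significant evidence that the true slope on weekly training distance is below -0.029 minutes per unit.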